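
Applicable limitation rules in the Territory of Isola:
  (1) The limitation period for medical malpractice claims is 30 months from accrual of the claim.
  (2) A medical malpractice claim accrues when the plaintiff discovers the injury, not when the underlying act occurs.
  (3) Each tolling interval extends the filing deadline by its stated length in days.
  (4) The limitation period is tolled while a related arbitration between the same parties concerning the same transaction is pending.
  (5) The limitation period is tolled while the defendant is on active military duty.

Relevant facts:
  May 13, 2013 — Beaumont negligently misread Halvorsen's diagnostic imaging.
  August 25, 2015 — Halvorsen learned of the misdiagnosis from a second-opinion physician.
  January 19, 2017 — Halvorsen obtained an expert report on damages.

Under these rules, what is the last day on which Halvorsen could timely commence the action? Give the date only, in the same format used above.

February 25, 2018

Under the discovery rule, the claim accrued on August 25, 2015, when Halvorsen discovered the injury — not on the May 13, 2013 date of the underlying act.
30 months from August 25, 2015 is February 25, 2018.
Nothing else in the chronology tolls or restarts the period.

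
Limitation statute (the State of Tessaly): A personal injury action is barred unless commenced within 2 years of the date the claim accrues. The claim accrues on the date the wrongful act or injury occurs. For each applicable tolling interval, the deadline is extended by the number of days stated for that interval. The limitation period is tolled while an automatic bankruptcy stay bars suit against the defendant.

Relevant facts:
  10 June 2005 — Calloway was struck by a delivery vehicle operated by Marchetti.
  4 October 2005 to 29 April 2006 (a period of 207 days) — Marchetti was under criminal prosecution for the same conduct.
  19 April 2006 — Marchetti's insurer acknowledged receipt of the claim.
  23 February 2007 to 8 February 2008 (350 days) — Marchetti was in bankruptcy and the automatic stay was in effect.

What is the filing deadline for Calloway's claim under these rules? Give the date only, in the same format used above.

The claim accrued on 10 June 2005, the date of the act.
Adding the 2 years base period to 10 June 2005 gives a deadline of 10 June 2007, before any tolling.
The automatic bankruptcy stay from 23 February 2007 to 8 February 2008 tolled the period for 350 days, extending the deadline to 25 May 2008.
The pending criminal prosecution from 4 October 2005 to 29 April 2006 does not toll the period, because no stated rule makes a criminal prosecution a tolling event.
Nothing else in the chronology tolls or restarts the period.

25 May 2008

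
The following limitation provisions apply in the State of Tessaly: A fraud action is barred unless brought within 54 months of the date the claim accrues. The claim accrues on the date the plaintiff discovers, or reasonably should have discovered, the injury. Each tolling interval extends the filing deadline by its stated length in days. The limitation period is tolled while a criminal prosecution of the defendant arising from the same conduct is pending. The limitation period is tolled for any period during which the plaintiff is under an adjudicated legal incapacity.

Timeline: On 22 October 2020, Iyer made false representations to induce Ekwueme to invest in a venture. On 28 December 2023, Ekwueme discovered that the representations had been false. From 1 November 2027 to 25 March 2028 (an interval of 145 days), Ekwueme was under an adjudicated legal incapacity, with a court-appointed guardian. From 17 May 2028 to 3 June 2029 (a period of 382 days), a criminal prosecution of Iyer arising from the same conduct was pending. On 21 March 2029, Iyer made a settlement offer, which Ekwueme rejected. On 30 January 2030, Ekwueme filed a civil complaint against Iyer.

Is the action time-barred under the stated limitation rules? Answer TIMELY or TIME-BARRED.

Under the discovery rule, the claim accrued on 28 December 2023, when Ekwueme discovered the injury — not on the 22 October 2020 date of the underlying act.
54 months from 28 December 2023 is 28 June 2028.
Because the plaintiff's legal incapacity ran from 1 November 2027 to 25 March 2028, the deadline is extended by 145 days to 20 November 2028.
Because the pending criminal prosecution ran from 17 May 2028 to 3 June 2029, the deadline is extended by 382 days to 7 December 2029.
The other events in the timeline have no effect on the limitation period under the stated rules.
Ekwueme filed on 30 January 2030, after the 7 December 2029 deadline, so the action is time-barred.

TIME-BARRED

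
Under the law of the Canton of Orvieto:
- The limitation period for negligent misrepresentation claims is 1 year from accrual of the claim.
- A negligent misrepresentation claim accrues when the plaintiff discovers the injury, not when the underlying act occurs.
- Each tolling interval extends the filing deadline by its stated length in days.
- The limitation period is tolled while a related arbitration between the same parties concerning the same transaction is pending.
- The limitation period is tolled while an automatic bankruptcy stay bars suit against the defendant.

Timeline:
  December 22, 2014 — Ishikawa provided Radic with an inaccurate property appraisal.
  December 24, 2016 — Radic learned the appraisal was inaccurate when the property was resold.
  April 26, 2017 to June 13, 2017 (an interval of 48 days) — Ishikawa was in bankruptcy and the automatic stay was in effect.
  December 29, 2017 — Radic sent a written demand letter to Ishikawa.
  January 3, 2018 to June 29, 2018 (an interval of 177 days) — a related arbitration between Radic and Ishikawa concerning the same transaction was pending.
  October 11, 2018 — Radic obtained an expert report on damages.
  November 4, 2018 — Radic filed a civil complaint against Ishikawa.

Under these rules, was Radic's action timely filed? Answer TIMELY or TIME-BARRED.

TIME-BARRED

Accrual is tied to discovery, so the period began on December 24, 2016 rather than on December 22, 2014 when the act occurred.
1 year from December 24, 2016 is December 24, 2017.
The automatic bankruptcy stay from April 26, 2017 to June 13, 2017 tolled the period for 48 days, extending the deadline to February 10, 2018.
The pending related arbitration from January 3, 2018 to June 29, 2018 tolled the period for 177 days, extending the deadline to August 6, 2018.
None of the other events listed affects the running of the period under the stated rules.
The November 4, 2018 filing falls after the August 6, 2018 deadline; the claim is time-barred.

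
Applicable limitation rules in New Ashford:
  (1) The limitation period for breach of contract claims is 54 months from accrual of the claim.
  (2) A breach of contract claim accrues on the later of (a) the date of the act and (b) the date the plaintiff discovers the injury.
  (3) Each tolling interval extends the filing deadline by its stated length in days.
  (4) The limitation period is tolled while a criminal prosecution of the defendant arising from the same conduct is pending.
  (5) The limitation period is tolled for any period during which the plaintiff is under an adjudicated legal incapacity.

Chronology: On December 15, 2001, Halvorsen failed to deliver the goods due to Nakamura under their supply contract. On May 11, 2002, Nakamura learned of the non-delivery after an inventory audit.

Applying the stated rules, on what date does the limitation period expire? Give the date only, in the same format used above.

November 11, 2006

The claim accrued on May 11, 2002 — the later of the December 15, 2001 act and the May 11, 2002 discovery.
The untolled deadline — 54 months after May 11, 2002 — is November 11, 2006.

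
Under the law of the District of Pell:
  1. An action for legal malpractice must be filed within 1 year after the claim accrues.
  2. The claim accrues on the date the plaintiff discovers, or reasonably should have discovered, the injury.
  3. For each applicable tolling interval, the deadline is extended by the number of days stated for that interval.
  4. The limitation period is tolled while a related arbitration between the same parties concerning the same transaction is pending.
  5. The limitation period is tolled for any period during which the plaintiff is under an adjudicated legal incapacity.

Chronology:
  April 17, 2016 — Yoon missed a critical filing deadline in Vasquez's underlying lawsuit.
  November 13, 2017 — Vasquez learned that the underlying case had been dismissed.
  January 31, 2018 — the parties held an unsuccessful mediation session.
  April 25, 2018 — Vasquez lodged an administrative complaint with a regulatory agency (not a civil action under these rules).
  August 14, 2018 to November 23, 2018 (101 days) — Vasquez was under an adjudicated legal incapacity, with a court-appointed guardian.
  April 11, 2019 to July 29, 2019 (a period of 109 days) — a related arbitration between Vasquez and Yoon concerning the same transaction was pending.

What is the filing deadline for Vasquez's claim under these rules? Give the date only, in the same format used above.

February 22, 2019

Under the discovery rule, the claim accrued on November 13, 2017, when Vasquez discovered the injury — not on the April 17, 2016 date of the underlying act.
1 year from November 13, 2017 is November 13, 2018.
The plaintiff's legal incapacity from August 14, 2018 to November 23, 2018 tolled the period for 101 days, extending the deadline to February 22, 2019.
The pending related arbitration from April 11, 2019 to July 29, 2019 began after the period had already run on February 22, 2019, so it has no tolling effect.
None of the other events listed affects the running of the period under the stated rules.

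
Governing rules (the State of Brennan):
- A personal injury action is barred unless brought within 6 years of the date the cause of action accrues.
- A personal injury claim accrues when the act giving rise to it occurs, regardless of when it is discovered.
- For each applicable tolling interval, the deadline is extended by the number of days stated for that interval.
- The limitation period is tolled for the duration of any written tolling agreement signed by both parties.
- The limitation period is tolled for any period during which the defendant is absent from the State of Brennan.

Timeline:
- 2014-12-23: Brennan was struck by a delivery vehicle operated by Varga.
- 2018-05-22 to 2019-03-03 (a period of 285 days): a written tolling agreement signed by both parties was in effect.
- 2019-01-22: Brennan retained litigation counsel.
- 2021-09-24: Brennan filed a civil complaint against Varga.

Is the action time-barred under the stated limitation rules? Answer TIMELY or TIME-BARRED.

TIMELY

The cause of action accrued on 2014-12-23, the date of the act.
Adding the 6 years base period to 2014-12-23 gives a deadline of 2020-12-23, before any tolling.
The written tolling agreement from 2018-05-22 to 2019-03-03 tolled the period for 285 days, extending the deadline to 2021-10-04.
None of the other events listed affects the running of the period under the stated rules.
Filing on 2021-09-24 beat the 2021-10-04 deadline — the action is timely.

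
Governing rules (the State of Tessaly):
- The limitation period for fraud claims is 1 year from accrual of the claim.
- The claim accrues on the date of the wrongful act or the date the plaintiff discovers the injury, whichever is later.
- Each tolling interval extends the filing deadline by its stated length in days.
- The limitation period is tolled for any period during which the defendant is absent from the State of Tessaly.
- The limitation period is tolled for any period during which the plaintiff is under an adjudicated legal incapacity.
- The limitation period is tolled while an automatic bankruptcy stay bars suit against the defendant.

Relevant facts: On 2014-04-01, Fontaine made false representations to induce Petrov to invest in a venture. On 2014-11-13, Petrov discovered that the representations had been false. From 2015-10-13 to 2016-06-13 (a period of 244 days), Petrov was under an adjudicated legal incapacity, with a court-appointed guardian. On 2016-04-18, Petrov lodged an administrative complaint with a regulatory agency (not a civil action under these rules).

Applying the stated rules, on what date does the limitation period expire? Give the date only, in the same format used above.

2016-07-14

Because discovery on 2014-11-13 post-dates the 2014-04-01 act, accrual under the later-of rule falls on 2014-11-13.
The untolled deadline — 1 year after 2014-11-13 — is 2015-11-13.
The plaintiff's legal incapacity from 2015-10-13 to 2016-06-13 tolled the period for 244 days, extending the deadline to 2016-07-14.
The other events in the timeline have no effect on the limitation period under the stated rules.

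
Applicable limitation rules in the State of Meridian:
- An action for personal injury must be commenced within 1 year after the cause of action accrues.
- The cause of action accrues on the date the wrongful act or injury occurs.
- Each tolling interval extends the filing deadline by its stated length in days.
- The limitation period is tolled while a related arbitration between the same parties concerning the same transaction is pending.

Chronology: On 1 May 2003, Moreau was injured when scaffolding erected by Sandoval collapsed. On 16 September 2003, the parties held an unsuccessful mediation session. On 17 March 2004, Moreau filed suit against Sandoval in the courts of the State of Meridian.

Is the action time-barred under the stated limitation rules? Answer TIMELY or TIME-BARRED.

The limitation period began to run on 1 May 2003.
1 year from 1 May 2003 is 1 May 2004.
Nothing else in the chronology tolls or restarts the period.
Moreau filed on 17 March 2004, before the 1 May 2004 deadline, so the action is timely.

TIMELY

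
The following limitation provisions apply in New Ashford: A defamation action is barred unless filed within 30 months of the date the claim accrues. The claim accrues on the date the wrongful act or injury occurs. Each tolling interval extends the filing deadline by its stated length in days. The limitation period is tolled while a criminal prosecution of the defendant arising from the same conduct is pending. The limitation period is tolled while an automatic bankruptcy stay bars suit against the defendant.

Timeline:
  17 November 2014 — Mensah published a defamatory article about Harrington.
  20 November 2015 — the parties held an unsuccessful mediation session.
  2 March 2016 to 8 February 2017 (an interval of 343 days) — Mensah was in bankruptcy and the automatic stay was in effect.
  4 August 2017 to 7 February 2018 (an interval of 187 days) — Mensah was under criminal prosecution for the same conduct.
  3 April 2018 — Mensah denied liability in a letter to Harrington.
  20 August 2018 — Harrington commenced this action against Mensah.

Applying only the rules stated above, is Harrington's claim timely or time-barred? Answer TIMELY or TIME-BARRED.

TIMELY

The limitation period began to run on 17 November 2014.
30 months from 17 November 2014 is 17 May 2017.
The period was tolled for 343 days by the automatic bankruptcy stay (2 March 2016 to 8 February 2017), pushing the deadline to 25 April 2018.
Because the pending criminal prosecution ran from 4 August 2017 to 7 February 2018, the deadline is extended by 187 days to 29 October 2018.
The other events in the timeline have no effect on the limitation period under the stated rules.
Filing on 20 August 2018 beat the 29 October 2018 deadline — the action is timely.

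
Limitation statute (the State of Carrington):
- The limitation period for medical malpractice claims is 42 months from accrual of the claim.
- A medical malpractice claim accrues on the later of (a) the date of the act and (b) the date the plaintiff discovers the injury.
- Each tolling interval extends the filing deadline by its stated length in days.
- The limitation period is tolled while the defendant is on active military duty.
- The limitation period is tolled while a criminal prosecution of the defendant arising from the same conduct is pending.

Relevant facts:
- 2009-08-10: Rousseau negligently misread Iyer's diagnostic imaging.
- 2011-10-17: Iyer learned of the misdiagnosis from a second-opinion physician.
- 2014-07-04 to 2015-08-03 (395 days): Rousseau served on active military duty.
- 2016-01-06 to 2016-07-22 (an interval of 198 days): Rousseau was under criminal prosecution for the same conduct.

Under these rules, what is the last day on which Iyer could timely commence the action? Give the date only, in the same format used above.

The claim accrued on 2011-10-17 — the later of the 2009-08-10 act and the 2011-10-17 discovery.
Adding the 42 months base period to 2011-10-17 gives a deadline of 2015-04-17, before any tolling.
The defendant's active military service from 2014-07-04 to 2015-08-03 tolled the period for 395 days, extending the deadline to 2016-05-16.
The period was tolled for 198 days by the pending criminal prosecution (2016-01-06 to 2016-07-22), pushing the deadline to 2016-11-30.

2016-11-30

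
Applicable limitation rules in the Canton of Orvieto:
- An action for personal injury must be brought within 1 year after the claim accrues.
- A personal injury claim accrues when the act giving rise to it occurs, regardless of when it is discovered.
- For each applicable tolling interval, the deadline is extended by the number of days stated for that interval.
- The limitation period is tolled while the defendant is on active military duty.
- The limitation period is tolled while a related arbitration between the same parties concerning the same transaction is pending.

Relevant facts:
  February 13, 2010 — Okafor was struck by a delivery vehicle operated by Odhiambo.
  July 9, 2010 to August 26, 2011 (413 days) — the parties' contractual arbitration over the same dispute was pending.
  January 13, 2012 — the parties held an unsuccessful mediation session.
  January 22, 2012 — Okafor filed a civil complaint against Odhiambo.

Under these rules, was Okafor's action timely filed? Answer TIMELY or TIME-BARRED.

The claim accrued on February 13, 2010, the date of the act.
1 year from February 13, 2010 is February 13, 2011.
The period was tolled for 413 days by the pending related arbitration (July 9, 2010 to August 26, 2011), pushing the deadline to April 1, 2012.
The other events in the timeline have no effect on the limitation period under the stated rules.
Okafor filed on January 22, 2012, before the April 1, 2012 deadline, so the action is timely.

TIMELY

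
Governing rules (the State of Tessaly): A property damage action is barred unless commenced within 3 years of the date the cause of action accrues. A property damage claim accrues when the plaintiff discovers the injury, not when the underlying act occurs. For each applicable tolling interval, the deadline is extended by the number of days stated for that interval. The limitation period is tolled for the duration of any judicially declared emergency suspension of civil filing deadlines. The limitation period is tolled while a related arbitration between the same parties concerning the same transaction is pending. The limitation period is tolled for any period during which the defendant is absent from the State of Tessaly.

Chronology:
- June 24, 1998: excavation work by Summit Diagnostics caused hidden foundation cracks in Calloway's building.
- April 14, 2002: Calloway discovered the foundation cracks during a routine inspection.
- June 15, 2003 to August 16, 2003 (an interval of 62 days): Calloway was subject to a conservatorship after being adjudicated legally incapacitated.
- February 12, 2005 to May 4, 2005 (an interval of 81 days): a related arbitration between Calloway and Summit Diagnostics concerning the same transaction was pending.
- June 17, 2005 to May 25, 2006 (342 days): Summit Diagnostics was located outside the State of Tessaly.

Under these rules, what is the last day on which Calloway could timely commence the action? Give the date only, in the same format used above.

Under the discovery rule, the claim accrued on April 14, 2002, when Calloway discovered the injury — not on the June 24, 1998 date of the underlying act.
The untolled deadline — 3 years after April 14, 2002 — is April 14, 2005.
The pending related arbitration from February 12, 2005 to May 4, 2005 tolled the period for 81 days, extending the deadline to July 4, 2005.
Because the defendant's absence from the jurisdiction ran from June 17, 2005 to May 25, 2006, the deadline is extended by 342 days to June 11, 2006.
Although the plaintiff's incapacity ran from June 15, 2003 to August 16, 2003, the stated rules do not make that a tolling event, so it is disregarded.

June 11, 2006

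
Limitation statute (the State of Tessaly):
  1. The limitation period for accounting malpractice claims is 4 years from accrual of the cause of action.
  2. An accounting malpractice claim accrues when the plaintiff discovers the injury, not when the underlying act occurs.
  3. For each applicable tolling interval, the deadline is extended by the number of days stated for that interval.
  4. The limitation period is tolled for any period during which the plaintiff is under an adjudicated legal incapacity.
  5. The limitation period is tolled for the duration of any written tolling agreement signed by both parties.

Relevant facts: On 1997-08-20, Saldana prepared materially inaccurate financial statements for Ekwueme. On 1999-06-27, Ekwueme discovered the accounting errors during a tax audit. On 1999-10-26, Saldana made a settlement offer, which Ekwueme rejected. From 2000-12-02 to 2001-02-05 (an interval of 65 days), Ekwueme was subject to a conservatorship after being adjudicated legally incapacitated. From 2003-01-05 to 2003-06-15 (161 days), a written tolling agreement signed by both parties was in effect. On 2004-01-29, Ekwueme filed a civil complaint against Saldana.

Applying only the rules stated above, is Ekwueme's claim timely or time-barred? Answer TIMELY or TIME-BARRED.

Under the discovery rule, the claim accrued on 1999-06-27, when Ekwueme discovered the injury — not on the 1997-08-20 date of the underlying act.
Adding the 4 years base period to 1999-06-27 gives a deadline of 2003-06-27, before any tolling.
The period was tolled for 65 days by the plaintiff's legal incapacity (2000-12-02 to 2001-02-05), pushing the deadline to 2003-08-31.
The period was tolled for 161 days by the written tolling agreement (2003-01-05 to 2003-06-15), pushing the deadline to 2004-02-08.
None of the other events listed affects the running of the period under the stated rules.
The 2004-01-29 filing precedes the 2004-02-08 deadline; the claim is timely.

TIMELY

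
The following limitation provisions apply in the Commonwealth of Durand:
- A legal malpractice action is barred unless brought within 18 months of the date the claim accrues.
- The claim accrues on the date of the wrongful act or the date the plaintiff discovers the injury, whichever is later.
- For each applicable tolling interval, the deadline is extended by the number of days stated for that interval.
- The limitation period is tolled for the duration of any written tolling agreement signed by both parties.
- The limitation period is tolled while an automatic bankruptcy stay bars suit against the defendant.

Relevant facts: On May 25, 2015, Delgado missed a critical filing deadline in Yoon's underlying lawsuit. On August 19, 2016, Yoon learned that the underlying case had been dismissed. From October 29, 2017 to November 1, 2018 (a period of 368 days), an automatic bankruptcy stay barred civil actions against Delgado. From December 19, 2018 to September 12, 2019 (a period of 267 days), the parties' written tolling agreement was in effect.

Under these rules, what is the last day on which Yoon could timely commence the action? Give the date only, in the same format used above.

The claim accrued on August 19, 2016 — the later of the May 25, 2015 act and the August 19, 2016 discovery.
Adding the 18 months base period to August 19, 2016 gives a deadline of February 19, 2018, before any tolling.
The automatic bankruptcy stay from October 29, 2017 to November 1, 2018 tolled the period for 368 days, extending the deadline to February 22, 2019.
The period was tolled for 267 days by the written tolling agreement (December 19, 2018 to September 12, 2019), pushing the deadline to November 16, 2019.

November 16, 2019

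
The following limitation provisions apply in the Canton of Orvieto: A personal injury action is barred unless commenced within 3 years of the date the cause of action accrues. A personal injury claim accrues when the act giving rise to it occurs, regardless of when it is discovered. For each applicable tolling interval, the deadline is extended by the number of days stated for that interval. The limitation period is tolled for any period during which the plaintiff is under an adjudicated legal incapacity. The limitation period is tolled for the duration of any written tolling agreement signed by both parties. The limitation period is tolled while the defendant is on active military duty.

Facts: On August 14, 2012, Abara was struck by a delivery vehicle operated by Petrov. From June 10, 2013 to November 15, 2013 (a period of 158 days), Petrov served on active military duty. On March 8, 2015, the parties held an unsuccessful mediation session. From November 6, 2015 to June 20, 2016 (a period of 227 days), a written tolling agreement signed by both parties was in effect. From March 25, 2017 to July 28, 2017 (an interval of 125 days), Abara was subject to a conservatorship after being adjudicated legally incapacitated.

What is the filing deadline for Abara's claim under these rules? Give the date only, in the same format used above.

September 2, 2016

The cause of action accrued on August 14, 2012, the date of the act.
3 years from August 14, 2012 is August 14, 2015.
The period was tolled for 158 days by the defendant's active military service (June 10, 2013 to November 15, 2013), pushing the deadline to January 19, 2016.
The period was tolled for 227 days by the written tolling agreement (November 6, 2015 to June 20, 2016), pushing the deadline to September 2, 2016.
The plaintiff's legal incapacity starting March 25, 2017 came too late — the period had run on September 2, 2016 — and so does not extend the deadline.
The other events in the timeline have no effect on the limitation period under the stated rules.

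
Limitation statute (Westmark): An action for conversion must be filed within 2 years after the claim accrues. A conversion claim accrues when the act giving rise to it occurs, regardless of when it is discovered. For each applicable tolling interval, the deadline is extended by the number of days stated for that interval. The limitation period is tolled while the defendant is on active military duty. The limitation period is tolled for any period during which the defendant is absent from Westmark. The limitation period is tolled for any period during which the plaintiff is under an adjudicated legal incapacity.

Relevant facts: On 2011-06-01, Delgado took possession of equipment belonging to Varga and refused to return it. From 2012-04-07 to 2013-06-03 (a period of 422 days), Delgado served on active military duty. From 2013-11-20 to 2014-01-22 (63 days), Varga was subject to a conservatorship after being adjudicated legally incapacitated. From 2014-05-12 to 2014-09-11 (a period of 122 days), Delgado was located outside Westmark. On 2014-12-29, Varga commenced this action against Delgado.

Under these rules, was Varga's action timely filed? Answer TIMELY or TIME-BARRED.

The claim accrued on 2011-06-01, when the wrongful act occurred.
Adding the 2 years base period to 2011-06-01 gives a deadline of 2013-06-01, before any tolling.
The defendant's active military service from 2012-04-07 to 2013-06-03 tolled the period for 422 days, extending the deadline to 2014-07-28.
The period was tolled for 63 days by the plaintiff's legal incapacity (2013-11-20 to 2014-01-22), pushing the deadline to 2014-09-29.
Because the defendant's absence from the jurisdiction ran from 2014-05-12 to 2014-09-11, the deadline is extended by 122 days to 2015-01-29.
The 2014-12-29 filing precedes the 2015-01-29 deadline; the claim is timely.

TIMELY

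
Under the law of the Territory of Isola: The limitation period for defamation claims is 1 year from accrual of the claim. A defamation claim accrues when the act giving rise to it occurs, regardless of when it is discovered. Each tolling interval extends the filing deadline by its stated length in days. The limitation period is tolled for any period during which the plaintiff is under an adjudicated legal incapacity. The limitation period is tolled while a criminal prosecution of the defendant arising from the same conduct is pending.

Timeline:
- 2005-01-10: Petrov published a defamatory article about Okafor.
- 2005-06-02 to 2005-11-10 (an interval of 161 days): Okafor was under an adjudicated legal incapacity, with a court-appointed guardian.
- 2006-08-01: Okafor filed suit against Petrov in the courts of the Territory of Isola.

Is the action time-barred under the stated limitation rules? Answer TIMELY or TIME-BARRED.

TIME-BARRED

The claim accrued on 2005-01-10, the date of the act.
Adding the 1 year base period to 2005-01-10 gives a deadline of 2006-01-10, before any tolling.
The plaintiff's legal incapacity from 2005-06-02 to 2005-11-10 tolled the period for 161 days, extending the deadline to 2006-06-20.
Okafor filed on 2006-08-01, after the 2006-06-20 deadline, so the action is time-barred.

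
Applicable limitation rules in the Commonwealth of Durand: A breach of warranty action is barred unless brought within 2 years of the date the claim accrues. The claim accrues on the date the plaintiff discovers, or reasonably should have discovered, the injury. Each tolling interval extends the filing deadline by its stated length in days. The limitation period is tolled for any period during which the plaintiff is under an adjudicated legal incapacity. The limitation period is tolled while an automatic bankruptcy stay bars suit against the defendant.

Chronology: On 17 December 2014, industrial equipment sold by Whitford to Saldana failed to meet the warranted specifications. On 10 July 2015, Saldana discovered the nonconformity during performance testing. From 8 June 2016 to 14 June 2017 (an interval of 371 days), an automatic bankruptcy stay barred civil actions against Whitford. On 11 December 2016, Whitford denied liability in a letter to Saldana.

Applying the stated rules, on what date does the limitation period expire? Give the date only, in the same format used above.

16 July 2018

Accrual is tied to discovery, so the period began on 10 July 2015 rather than on 17 December 2014 when the act occurred.
2 years from 10 July 2015 is 10 July 2017.
The automatic bankruptcy stay from 8 June 2016 to 14 June 2017 tolled the period for 371 days, extending the deadline to 16 July 2018.
Nothing else in the chronology tolls or restarts the period.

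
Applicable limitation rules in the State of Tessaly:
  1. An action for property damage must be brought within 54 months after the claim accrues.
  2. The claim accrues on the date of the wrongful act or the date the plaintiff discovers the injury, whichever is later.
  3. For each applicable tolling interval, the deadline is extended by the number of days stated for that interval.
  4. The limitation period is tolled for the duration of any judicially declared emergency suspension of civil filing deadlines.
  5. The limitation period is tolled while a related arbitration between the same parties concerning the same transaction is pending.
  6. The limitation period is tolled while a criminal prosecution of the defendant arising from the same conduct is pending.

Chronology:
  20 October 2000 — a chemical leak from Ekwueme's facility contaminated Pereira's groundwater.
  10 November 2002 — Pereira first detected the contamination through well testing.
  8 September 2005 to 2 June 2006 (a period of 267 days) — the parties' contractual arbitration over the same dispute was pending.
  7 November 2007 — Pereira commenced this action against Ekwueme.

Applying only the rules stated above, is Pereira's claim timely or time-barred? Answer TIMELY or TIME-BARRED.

Taking the later of the act (20 October 2000) and discovery (10 November 2002), the claim accrued on 10 November 2002.
Adding the 54 months base period to 10 November 2002 gives a deadline of 10 May 2007, before any tolling.
The period was tolled for 267 days by the pending related arbitration (8 September 2005 to 2 June 2006), pushing the deadline to 1 February 2008.
Pereira filed on 7 November 2007, before the 1 February 2008 deadline, so the action is timely.

TIMELY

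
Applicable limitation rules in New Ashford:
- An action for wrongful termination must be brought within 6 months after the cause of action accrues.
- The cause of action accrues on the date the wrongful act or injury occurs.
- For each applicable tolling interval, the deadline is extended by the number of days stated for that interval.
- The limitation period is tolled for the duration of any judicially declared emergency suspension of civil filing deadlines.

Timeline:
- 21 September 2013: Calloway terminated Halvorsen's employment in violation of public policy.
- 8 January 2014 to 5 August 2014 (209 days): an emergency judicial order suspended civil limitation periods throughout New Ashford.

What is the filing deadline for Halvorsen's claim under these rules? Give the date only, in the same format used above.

The claim accrued on 21 September 2013, when the wrongful act occurred.
6 months from 21 September 2013 is 21 March 2014.
The emergency suspension of filing deadlines from 8 January 2014 to 5 August 2014 tolled the period for 209 days, extending the deadline to 16 October 2014.

16 October 2014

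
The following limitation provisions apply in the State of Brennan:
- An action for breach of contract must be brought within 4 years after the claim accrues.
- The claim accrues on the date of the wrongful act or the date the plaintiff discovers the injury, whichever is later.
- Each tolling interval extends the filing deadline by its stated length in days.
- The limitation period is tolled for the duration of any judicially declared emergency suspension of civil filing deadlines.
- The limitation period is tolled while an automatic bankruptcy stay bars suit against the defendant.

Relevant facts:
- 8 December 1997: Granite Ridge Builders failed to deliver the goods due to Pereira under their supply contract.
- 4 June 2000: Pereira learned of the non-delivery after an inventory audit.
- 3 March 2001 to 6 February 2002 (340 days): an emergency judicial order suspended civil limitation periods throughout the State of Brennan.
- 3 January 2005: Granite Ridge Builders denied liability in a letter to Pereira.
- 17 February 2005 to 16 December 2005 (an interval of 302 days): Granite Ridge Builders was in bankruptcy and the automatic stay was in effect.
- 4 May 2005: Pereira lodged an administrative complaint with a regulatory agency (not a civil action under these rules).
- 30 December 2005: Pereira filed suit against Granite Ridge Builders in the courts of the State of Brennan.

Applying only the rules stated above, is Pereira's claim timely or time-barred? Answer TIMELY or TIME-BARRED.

Because discovery on 4 June 2000 post-dates the 8 December 1997 act, accrual under the later-of rule falls on 4 June 2000.
4 years from 4 June 2000 is 4 June 2004.
The emergency suspension of filing deadlines from 3 March 2001 to 6 February 2002 tolled the period for 340 days, extending the deadline to 10 May 2005.
The automatic bankruptcy stay from 17 February 2005 to 16 December 2005 tolled the period for 302 days, extending the deadline to 8 March 2006.
None of the other events listed affects the running of the period under the stated rules.
Filing on 30 December 2005 beat the 8 March 2006 deadline — the action is timely.

TIMELY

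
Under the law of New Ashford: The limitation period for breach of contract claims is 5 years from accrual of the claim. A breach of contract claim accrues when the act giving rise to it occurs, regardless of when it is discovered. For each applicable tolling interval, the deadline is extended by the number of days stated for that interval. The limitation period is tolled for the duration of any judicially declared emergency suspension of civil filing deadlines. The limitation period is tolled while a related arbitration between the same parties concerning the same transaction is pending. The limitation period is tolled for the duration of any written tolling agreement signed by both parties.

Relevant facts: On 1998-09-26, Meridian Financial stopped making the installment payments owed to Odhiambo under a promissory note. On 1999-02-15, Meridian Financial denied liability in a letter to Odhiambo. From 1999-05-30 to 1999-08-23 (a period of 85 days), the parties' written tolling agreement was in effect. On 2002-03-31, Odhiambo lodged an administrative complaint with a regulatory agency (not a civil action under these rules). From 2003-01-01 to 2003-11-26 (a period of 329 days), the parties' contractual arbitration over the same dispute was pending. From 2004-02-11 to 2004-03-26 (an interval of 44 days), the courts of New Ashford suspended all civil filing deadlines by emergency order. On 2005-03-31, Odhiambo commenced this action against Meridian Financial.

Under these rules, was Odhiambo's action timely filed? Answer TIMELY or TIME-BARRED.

The limitation period began to run on 1998-09-26.
5 years from 1998-09-26 is 2003-09-26.
The written tolling agreement from 1999-05-30 to 1999-08-23 tolled the period for 85 days, extending the deadline to 2003-12-20.
The pending related arbitration from 2003-01-01 to 2003-11-26 tolled the period for 329 days, extending the deadline to 2004-11-13.
Because the emergency suspension of filing deadlines ran from 2004-02-11 to 2004-03-26, the deadline is extended by 44 days to 2004-12-27.
The other events in the timeline have no effect on the limitation period under the stated rules.
The 2005-03-31 filing falls after the 2004-12-27 deadline; the claim is time-barred.

TIME-BARRED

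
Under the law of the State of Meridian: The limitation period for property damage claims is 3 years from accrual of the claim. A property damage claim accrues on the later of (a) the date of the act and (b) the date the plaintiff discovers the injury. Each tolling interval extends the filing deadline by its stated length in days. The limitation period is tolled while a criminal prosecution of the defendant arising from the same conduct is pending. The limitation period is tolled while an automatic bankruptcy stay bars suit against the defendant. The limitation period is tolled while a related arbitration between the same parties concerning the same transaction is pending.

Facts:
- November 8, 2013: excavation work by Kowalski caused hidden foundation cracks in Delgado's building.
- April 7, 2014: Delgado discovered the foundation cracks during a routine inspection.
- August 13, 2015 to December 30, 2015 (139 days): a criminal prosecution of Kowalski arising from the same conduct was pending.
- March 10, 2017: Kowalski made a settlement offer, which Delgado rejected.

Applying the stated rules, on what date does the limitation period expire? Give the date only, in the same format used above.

Because discovery on April 7, 2014 post-dates the November 8, 2013 act, accrual under the later-of rule falls on April 7, 2014.
The untolled deadline — 3 years after April 7, 2014 — is April 7, 2017.
The pending criminal prosecution from August 13, 2015 to December 30, 2015 tolled the period for 139 days, extending the deadline to August 24, 2017.
None of the other events listed affects the running of the period under the stated rules.

August 24, 2017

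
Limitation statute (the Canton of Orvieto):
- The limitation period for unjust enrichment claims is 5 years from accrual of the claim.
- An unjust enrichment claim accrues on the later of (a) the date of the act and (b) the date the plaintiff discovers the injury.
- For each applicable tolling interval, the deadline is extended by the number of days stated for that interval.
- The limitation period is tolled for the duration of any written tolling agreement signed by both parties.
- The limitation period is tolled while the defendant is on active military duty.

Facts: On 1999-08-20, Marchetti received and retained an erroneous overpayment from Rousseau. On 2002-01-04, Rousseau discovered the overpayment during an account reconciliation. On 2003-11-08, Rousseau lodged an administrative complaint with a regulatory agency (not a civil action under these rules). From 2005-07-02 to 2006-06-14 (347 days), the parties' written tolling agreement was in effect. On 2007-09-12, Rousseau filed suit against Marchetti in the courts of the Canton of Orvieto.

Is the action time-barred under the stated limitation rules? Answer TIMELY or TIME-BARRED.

TIMELY

Because discovery on 2002-01-04 post-dates the 1999-08-20 act, accrual under the later-of rule falls on 2002-01-04.
Adding the 5 years base period to 2002-01-04 gives a deadline of 2007-01-04, before any tolling.
The period was tolled for 347 days by the written tolling agreement (2005-07-02 to 2006-06-14), pushing the deadline to 2007-12-17.
Nothing else in the chronology tolls or restarts the period.
Filing on 2007-09-12 beat the 2007-12-17 deadline — the action is timely.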